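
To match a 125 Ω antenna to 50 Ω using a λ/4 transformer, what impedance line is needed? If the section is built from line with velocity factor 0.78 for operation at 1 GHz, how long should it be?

Z_qwt ≈ 79.1 Ω; length ≈ 5.85 cm

Z_qwt = √(Z_0·R_L) = √(50 × 125) = √6250
λ = 0.78·c/f = 0.234 m, so l = λ/4 = 0.0585 m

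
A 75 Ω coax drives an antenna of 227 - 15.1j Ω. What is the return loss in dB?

Γ = (152 − j15.1)/(302 − j15.1), |Γ| = 0.505
RL = −20·log₁₀|Γ| = −20·log₁₀(0.505)

RL ≈ 5.93 dB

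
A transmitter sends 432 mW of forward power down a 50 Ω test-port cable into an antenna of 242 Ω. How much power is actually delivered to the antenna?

Γ = (242 − 50)/(242 + 50) = 0.658
|Γ|² = 0.432
P_refl = |Γ|²·P_inc = 187 mW, P_del = (1 − |Γ|²)·P_inc = 245 mW

P_delivered ≈ 245 mW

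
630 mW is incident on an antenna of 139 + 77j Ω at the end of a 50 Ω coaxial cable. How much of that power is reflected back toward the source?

P_reflected ≈ 209 mW

|Γ| = |(89 + j77)/(189 + j77)| = 0.577
|Γ|² = 0.333
P_refl = |Γ|²·P_inc = 209 mW, P_del = (1 − |Γ|²)·P_inc = 421 mW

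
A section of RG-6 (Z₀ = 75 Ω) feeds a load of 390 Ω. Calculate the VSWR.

For a purely resistive load, VSWR = R_L/Z_0 or Z_0/R_L (whichever > 1) = 390/75

VSWR ≈ 5.2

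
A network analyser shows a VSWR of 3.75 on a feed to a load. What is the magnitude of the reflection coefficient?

|Γ| = (S − 1)/(S + 1) = (3.75 − 1)/(3.75 + 1) = 2.75/4.75

|Γ| ≈ 0.579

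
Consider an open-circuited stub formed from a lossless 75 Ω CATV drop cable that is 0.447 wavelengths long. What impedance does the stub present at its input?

βl = 2π × 0.447 = 161°
tan(βl) = -0.346
For an open-circuited stub, Z_in = −jZ_0·cot(βl) = −jZ_0/tan(βl)

Z_in ≈ +j217 Ω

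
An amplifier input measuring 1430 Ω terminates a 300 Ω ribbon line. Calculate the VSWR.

VSWR ≈ 4.77

Γ = (1430 − 300)/(1430 + 300) = 0.653
VSWR = (1 + 0.653)/(1 − 0.653)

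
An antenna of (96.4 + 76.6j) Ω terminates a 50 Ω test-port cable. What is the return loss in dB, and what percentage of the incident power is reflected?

RL ≈ 5.32 dB; 29.4% of incident power reflected

Γ = (46.4 + j76.6)/(146.4 + j76.6), |Γ| = 0.542
RL = −20·log₁₀(0.542) = 5.32 dB
P_refl/P_inc = |Γ|² = 0.294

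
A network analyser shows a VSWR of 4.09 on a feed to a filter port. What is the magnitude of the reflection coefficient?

|Γ| = (S − 1)/(S + 1) = (4.09 − 1)/(4.09 + 1) = 3.09/5.09

|Γ| ≈ 0.607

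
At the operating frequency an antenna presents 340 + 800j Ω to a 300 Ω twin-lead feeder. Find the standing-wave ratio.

VSWR ≈ 8.17

Γ = (Z_L − Z_0)/(Z_L + Z_0) = (40 + j800)/(640 + j800)
|Γ| = 801/1020 = 0.782
VSWR = (1 + |Γ|)/(1 − |Γ|) = 1.78/0.218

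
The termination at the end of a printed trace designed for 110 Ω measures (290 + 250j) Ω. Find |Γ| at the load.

Γ = (Z_L − Z_0)/(Z_L + Z_0) = (180 + j250)/(400 + j250)
|Γ| = 308/472

|Γ| ≈ 0.653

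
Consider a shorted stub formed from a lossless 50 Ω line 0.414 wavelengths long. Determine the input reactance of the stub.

X_in ≈ -30 Ω (capacitive)

βl = 2π × 0.414 = 149°
tan(βl) = -0.6
For a shorted stub, Z_in = jZ_0·tan(βl)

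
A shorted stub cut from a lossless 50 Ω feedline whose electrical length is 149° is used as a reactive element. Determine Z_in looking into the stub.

Z_in ≈ −j30 Ω

tan(βl) = -0.601
For a shorted stub, Z_in = jZ_0·tan(βl)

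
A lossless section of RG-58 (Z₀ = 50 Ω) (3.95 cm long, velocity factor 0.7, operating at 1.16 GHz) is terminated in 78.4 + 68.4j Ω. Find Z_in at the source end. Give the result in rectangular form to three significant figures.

Z_in ≈ 21.4 − j26 Ω

λ = v/f = 0.7·c / 1.16 GHz = 0.181 m
βl = 2π·l/λ = 2π × 0.218 = 78.5°
tan(βl) = tan(78.5°) = 4.94
Z_in = Z_0·(Z_L + jZ_0·tanβl)/(Z_0 + jZ_L·tanβl)
     = 50·(78.4 + j315)/(-288 + j387)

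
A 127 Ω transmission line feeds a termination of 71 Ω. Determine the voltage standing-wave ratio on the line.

Γ = (71 − 127)/(71 + 127) = -0.283
VSWR = (1 + 0.283)/(1 − 0.283)

VSWR ≈ 1.79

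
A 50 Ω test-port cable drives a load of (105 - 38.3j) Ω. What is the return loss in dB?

RL ≈ 7.54 dB

Γ = (55 − j38.3)/(155 − j38.3), |Γ| = 0.42
RL = −20·log₁₀|Γ| = −20·log₁₀(0.42)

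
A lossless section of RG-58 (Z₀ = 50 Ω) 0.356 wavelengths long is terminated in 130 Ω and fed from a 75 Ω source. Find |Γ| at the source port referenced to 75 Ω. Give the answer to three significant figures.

βl = 2π × 0.356 = 128°
tan(βl) = -1.27
Z_in = Z_0·(Z_L + jZ_0·tanβl)/(Z_0 + jZ_L·tanβl) = 28.5 + j30.7 Ω
Γ_s = (Z_in − Z_s)/(Z_in + Z_s) = (-46.5 + j30.7)/(104 + j30.7), |Γ_s| = 0.516

|Γ| ≈ 0.516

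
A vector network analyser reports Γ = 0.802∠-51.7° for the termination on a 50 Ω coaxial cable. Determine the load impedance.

Z_L = Z_0·(1 + Γ)/(1 − Γ) = 50·(1.5 − j0.629)/(0.503 + j0.629)

Z_L ≈ 27.5 − j97 Ω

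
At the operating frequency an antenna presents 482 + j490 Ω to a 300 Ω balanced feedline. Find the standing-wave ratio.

VSWR ≈ 3.61

Γ = (Z_L − Z_0)/(Z_L + Z_0) = (182 + j490)/(782 + j490)
|Γ| = 523/923 = 0.566
VSWR = (1 + |Γ|)/(1 − |Γ|) = 1.57/0.434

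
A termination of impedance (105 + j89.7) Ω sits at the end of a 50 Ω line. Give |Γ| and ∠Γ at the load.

Γ ≈ 0.588 ∠ 28.4°

Γ = (Z_L − Z_0)/(Z_L + Z_0) = (55 + j89.7)/(155 + j89.7)
|Γ| = 105/179 = 0.588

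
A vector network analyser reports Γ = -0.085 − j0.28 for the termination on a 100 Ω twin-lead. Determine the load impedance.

Z_L = Z_0·(1 + Γ)/(1 − Γ) = 100·(0.915 − j0.28)/(1.08 + j0.28)

Z_L ≈ 72.8 − j44.6 Ω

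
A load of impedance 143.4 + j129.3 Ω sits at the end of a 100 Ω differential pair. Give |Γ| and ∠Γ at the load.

Γ ≈ 0.495 ∠ 43.5°

Γ = (Z_L − Z_0)/(Z_L + Z_0) = (43.4 + j129.3)/(243.4 + j129.3)
|Γ| = 136/276 = 0.495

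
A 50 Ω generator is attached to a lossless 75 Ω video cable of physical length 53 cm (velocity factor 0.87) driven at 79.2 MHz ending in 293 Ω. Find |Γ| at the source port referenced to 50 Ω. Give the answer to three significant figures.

|Γ| ≈ 0.562

λ = v/f = 0.87·c / 79.2 MHz = 3.3 m
βl = 2π·l/λ = 2π × 0.161 = 57.9°
tan(βl) = 1.59
Z_in = Z_0·(Z_L + jZ_0·tanβl)/(Z_0 + jZ_L·tanβl) = 26.1 − j42.9 Ω
Γ_s = (Z_in − Z_s)/(Z_in + Z_s) = (-23.9 − j42.9)/(76.1 − j42.9), |Γ_s| = 0.562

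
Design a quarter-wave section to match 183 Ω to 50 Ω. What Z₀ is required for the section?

Z_qwt ≈ 95.7 Ω

Z_qwt = √(Z_0·R_L) = √(50 × 183) = √9150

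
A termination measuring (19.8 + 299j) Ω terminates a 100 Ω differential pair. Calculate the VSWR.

VSWR ≈ 50.4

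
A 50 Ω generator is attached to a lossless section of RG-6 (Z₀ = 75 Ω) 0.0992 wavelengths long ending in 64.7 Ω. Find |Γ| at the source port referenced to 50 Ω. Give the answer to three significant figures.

βl = 2π × 0.0992 = 35.7°
tan(βl) = 0.719
Z_in = Z_0·(Z_L + jZ_0·tanβl)/(Z_0 + jZ_L·tanβl) = 70.9 + j9.96 Ω
Γ_s = (Z_in − Z_s)/(Z_in + Z_s) = (20.9 + j9.96)/(121 + j9.96), |Γ_s| = 0.191

|Γ| ≈ 0.191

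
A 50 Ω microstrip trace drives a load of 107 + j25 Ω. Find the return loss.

RL ≈ 8.15 dB

Γ = (57 + j25)/(157 + j25), |Γ| = 0.392
RL = −20·log₁₀|Γ| = −20·log₁₀(0.392)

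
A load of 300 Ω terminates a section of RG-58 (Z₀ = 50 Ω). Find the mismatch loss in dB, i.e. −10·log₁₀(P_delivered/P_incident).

mismatch loss ≈ 3.1 dB

Γ = (300 − 50)/(300 + 50) = 0.714
|Γ|² = 0.51, so P_del/P_inc = 1 − |Γ|² = 0.49
ML = −10·log₁₀(1 − |Γ|²)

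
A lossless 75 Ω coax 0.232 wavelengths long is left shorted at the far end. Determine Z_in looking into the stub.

βl = 2π × 0.232 = 83.5°
tan(βl) = 8.8
For a shorted stub, Z_in = jZ_0·tan(βl)

Z_in ≈ +j660 Ω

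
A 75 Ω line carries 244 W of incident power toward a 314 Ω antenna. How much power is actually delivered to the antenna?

Γ = (314 − 75)/(314 + 75) = 0.614
|Γ|² = 0.377
P_refl = |Γ|²·P_inc = 92.1 W, P_del = (1 − |Γ|²)·P_inc = 152 W

P_delivered ≈ 152 W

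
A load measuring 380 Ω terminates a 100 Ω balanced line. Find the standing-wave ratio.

For a purely resistive load, VSWR = R_L/Z_0 or Z_0/R_L (whichever > 1) = 380/100

VSWR ≈ 3.8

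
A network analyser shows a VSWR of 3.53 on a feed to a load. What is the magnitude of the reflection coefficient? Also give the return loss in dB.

|Γ| ≈ 0.558; return loss ≈ 5.06 dB

|Γ| = (S − 1)/(S + 1) = (3.53 − 1)/(3.53 + 1) = 2.53/4.53
RL = −20·log₁₀|Γ| = −20·log₁₀(0.558)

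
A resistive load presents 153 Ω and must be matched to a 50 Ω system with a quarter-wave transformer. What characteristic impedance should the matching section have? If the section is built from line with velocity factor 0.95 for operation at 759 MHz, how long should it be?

Z_qwt = √(Z_0·R_L) = √(50 × 153) = √7650
λ = 0.95·c/f = 0.375 m, so l = λ/4 = 0.0939 m

Z_qwt ≈ 87.5 Ω; length ≈ 9.39 cm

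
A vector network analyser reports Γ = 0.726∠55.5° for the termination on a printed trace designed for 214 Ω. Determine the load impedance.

Z_L = Z_0·(1 + Γ)/(1 − Γ) = 214·(1.41 + j0.598)/(0.589 − j0.598)

Z_L ≈ 144 + j363 Ω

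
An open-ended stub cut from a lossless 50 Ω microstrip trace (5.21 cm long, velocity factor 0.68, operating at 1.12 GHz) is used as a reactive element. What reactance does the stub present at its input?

X_in ≈ 11.5 Ω (inductive)

λ = v/f = 0.68·c / 1.12 GHz = 0.182 m
βl = 2π·l/λ = 2π × 0.286 = 103°
tan(βl) = -4.34
For an open-ended stub, Z_in = −jZ_0·cot(βl) = −jZ_0/tan(βl)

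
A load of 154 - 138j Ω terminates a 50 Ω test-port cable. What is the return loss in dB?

RL ≈ 3.08 dB

Γ = (104 − j138)/(204 − j138), |Γ| = 0.702
RL = −20·log₁₀|Γ| = −20·log₁₀(0.702)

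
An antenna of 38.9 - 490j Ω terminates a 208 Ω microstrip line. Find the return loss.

RL ≈ 0.494 dB

Γ = (-169.1 − j490)/(246.9 − j490), |Γ| = 0.945
RL = −20·log₁₀|Γ| = −20·log₁₀(0.945)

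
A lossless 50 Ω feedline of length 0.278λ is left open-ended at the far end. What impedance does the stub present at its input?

βl = 2π × 0.278 = 100°
tan(βl) = -5.63
For an open-ended stub, Z_in = −jZ_0·cot(βl) = −jZ_0/tan(βl)

Z_in ≈ +j8.89 Ω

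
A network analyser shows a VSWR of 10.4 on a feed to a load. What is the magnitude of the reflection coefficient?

|Γ| = (S − 1)/(S + 1) = (10.4 − 1)/(10.4 + 1) = 9.4/11.4

|Γ| ≈ 0.825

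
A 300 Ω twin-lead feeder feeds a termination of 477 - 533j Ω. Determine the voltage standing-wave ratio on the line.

VSWR ≈ 3.95

Γ = (Z_L − Z_0)/(Z_L + Z_0) = (177 − j533)/(777 − j533)
|Γ| = 562/942 = 0.596
VSWR = (1 + |Γ|)/(1 − |Γ|) = 1.6/0.404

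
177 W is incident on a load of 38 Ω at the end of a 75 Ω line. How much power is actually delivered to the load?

P_delivered ≈ 158 W

Γ = (38 − 75)/(38 + 75) = -0.327
|Γ|² = 0.107
P_refl = |Γ|²·P_inc = 19 W, P_del = (1 − |Γ|²)·P_inc = 158 W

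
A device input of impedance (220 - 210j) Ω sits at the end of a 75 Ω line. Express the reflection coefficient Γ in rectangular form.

Γ ≈ 0.663 − j0.24

Γ = (Z_L − Z_0)/(Z_L + Z_0) = (145 − j210)/(295 − j210)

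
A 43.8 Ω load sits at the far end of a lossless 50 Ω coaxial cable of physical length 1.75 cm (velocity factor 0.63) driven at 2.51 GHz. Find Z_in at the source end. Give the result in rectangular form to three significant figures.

λ = v/f = 0.63·c / 2.51 GHz = 0.0753 m
βl = 2π·l/λ = 2π × 0.232 = 83.7°
tan(βl) = tan(83.7°) = 9.01
Z_in = Z_0·(Z_L + jZ_0·tanβl)/(Z_0 + jZ_L·tanβl)
     = 50·(43.8 + j450)/(50 + j395)

Z_in ≈ 56.9 + j1.66 Ω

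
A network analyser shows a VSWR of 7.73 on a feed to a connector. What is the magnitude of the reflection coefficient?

|Γ| ≈ 0.771

|Γ| = (S − 1)/(S + 1) = (7.73 − 1)/(7.73 + 1) = 6.73/8.73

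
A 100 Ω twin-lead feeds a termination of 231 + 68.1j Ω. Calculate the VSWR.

Γ = (Z_L − Z_0)/(Z_L + Z_0) = (131 + j68.1)/(331 + j68.1)
|Γ| = 148/338 = 0.437
VSWR = (1 + |Γ|)/(1 − |Γ|) = 1.44/0.563

VSWR ≈ 2.55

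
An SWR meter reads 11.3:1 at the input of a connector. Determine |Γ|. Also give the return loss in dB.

|Γ| = (S − 1)/(S + 1) = (11.3 − 1)/(11.3 + 1) = 10.3/12.3
RL = −20·log₁₀|Γ| = −20·log₁₀(0.837)

|Γ| ≈ 0.837; return loss ≈ 1.54 dB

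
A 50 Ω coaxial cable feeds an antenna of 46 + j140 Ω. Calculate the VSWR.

VSWR ≈ 10.4

Γ = (Z_L − Z_0)/(Z_L + Z_0) = (-4 + j140)/(96 + j140)
|Γ| = 140/170 = 0.825
VSWR = (1 + |Γ|)/(1 − |Γ|) = 1.83/0.175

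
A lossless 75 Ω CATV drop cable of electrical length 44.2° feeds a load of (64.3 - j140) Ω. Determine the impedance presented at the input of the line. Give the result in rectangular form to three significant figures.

Z_in ≈ 14.5 − j28.1 Ω

tan(βl) = tan(44.2°) = 0.972
Z_in = Z_0·(Z_L + jZ_0·tanβl)/(Z_0 + jZ_L·tanβl)
     = 75·(64.3 − j67.1)/(211 + j62.5)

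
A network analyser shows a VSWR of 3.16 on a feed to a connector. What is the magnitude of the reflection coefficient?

|Γ| ≈ 0.519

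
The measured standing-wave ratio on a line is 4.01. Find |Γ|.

|Γ| ≈ 0.601

|Γ| = (S − 1)/(S + 1) = (4.01 − 1)/(4.01 + 1) = 3.01/5.01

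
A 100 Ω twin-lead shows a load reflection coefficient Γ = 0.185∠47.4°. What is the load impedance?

Z_L = Z_0·(1 + Γ)/(1 − Γ) = 100·(1.13 + j0.136)/(0.875 − j0.136)

Z_L ≈ 123 + j34.7 Ω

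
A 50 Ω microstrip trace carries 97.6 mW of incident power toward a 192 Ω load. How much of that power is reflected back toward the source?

Γ = (192 − 50)/(192 + 50) = 0.587
|Γ|² = 0.344
P_refl = |Γ|²·P_inc = 33.6 mW, P_del = (1 − |Γ|²)·P_inc = 64 mW

P_reflected ≈ 33.6 mW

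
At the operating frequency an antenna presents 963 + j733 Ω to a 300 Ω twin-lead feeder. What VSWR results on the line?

Γ = (Z_L − Z_0)/(Z_L + Z_0) = (663 + j733)/(1263 + j733)
|Γ| = 988/1460 = 0.677
VSWR = (1 + |Γ|)/(1 − |Γ|) = 1.68/0.323

VSWR ≈ 5.19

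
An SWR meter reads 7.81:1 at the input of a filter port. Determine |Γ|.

|Γ| = (S − 1)/(S + 1) = (7.81 − 1)/(7.81 + 1) = 6.81/8.81

|Γ| ≈ 0.773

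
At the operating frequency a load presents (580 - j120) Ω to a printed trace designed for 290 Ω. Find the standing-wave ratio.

VSWR ≈ 2.11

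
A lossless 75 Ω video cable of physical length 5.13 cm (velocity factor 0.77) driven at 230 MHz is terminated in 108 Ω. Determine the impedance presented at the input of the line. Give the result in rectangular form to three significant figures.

Z_in ≈ 97.6 − j21.8 Ω

λ = v/f = 0.77·c / 230 MHz = 1 m
βl = 2π·l/λ = 2π × 0.0511 = 18.4°
tan(βl) = tan(18.4°) = 0.332
Z_in = Z_0·(Z_L + jZ_0·tanβl)/(Z_0 + jZ_L·tanβl)
     = 75·(108 + j24.9)/(75 + j35.9)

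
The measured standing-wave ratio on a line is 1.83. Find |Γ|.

|Γ| ≈ 0.293

|Γ| = (S − 1)/(S + 1) = (1.83 − 1)/(1.83 + 1) = 0.83/2.83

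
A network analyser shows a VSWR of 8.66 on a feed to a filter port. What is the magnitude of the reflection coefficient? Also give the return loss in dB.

|Γ| = (S − 1)/(S + 1) = (8.66 − 1)/(8.66 + 1) = 7.66/9.66
RL = −20·log₁₀|Γ| = −20·log₁₀(0.793)

|Γ| ≈ 0.793; return loss ≈ 2.01 dB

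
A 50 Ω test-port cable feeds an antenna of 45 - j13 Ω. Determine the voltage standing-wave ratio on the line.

VSWR ≈ 1.34

Γ = (Z_L − Z_0)/(Z_L + Z_0) = (-5 − j13)/(95 − j13)
|Γ| = 13.9/95.9 = 0.145
VSWR = (1 + |Γ|)/(1 − |Γ|) = 1.15/0.855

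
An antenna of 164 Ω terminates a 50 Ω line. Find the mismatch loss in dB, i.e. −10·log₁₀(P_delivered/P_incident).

Γ = (164 − 50)/(164 + 50) = 0.533
|Γ|² = 0.284, so P_del/P_inc = 1 − |Γ|² = 0.716
ML = −10·log₁₀(1 − |Γ|²)

mismatch loss ≈ 1.45 dB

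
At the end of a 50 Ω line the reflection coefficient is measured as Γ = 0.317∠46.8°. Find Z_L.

Z_L = Z_0·(1 + Γ)/(1 − Γ) = 50·(1.22 + j0.231)/(0.783 − j0.231)

Z_L ≈ 67.5 + j34.7 Ω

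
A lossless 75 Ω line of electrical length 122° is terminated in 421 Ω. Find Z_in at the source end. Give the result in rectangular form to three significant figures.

tan(βl) = tan(122°) = -1.6
Z_in = Z_0·(Z_L + jZ_0·tanβl)/(Z_0 + jZ_L·tanβl)
     = 75·(421 − j120)/(75 − j674)

Z_in ≈ 18.4 + j44.8 Ω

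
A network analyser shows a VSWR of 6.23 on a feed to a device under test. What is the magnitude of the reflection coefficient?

|Γ| ≈ 0.723

|Γ| = (S − 1)/(S + 1) = (6.23 − 1)/(6.23 + 1) = 5.23/7.23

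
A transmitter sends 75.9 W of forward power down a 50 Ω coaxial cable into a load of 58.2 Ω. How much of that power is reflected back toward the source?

P_reflected ≈ 0.436 W

Γ = (58.2 − 50)/(58.2 + 50) = 0.0758
|Γ|² = 0.00574
P_refl = |Γ|²·P_inc = 0.436 W, P_del = (1 − |Γ|²)·P_inc = 75.5 W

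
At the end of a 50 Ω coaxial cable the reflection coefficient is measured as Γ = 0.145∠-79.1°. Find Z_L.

Z_L ≈ 50.7 − j14.7 Ω

Z_L = Z_0·(1 + Γ)/(1 − Γ) = 50·(1.03 − j0.142)/(0.973 + j0.142)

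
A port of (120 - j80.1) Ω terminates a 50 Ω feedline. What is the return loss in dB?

Γ = (70 − j80.1)/(170 − j80.1), |Γ| = 0.566
RL = −20·log₁₀|Γ| = −20·log₁₀(0.566)

RL ≈ 4.94 dB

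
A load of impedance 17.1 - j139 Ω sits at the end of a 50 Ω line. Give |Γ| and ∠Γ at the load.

Γ ≈ 0.925 ∠ -39.1°

Γ = (Z_L − Z_0)/(Z_L + Z_0) = (-32.9 − j139)/(67.1 − j139)
|Γ| = 143/154 = 0.925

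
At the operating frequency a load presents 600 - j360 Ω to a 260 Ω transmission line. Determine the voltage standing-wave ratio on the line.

Γ = (Z_L − Z_0)/(Z_L + Z_0) = (340 − j360)/(860 − j360)
|Γ| = 495/932 = 0.531
VSWR = (1 + |Γ|)/(1 − |Γ|) = 1.53/0.469

VSWR ≈ 3.27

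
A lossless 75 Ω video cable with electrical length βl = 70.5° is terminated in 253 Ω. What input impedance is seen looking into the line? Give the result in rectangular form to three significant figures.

tan(βl) = tan(70.5°) = 2.82
Z_in = Z_0·(Z_L + jZ_0·tanβl)/(Z_0 + jZ_L·tanβl)
     = 75·(253 + j212)/(75 + j714)

Z_in ≈ 24.7 − j24 Ω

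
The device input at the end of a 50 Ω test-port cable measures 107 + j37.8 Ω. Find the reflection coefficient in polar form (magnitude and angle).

Γ ≈ 0.424 ∠ 20°

Γ = (Z_L − Z_0)/(Z_L + Z_0) = (57 + j37.8)/(157 + j37.8)
|Γ| = 68.4/161 = 0.424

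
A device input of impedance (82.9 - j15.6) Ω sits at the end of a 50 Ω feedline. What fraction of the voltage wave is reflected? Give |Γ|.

|Γ| ≈ 0.272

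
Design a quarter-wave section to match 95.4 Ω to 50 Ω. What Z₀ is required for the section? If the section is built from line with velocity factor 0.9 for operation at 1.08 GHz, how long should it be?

Z_qwt ≈ 69.1 Ω; length ≈ 6.25 cm

Z_qwt = √(Z_0·R_L) = √(50 × 95.4) = √4770
λ = 0.9·c/f = 0.25 m, so l = λ/4 = 0.0625 m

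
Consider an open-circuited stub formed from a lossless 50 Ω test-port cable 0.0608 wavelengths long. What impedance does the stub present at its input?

βl = 2π × 0.0608 = 21.9°
tan(βl) = 0.402
For an open-circuited stub, Z_in = −jZ_0·cot(βl) = −jZ_0/tan(βl)

Z_in ≈ −j124 Ω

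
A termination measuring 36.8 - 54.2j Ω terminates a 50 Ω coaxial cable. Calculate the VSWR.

VSWR ≈ 3.4

Γ = (Z_L − Z_0)/(Z_L + Z_0) = (-13.2 − j54.2)/(86.8 − j54.2)
|Γ| = 55.8/102 = 0.545
VSWR = (1 + |Γ|)/(1 − |Γ|) = 1.55/0.455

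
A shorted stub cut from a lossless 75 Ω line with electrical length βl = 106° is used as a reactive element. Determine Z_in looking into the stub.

tan(βl) = -3.49
For a shorted stub, Z_in = jZ_0·tan(βl)

Z_in ≈ −j262 Ω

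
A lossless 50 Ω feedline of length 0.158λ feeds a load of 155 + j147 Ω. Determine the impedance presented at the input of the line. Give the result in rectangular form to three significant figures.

βl = 2π × 0.158 = 56.9°
tan(βl) = tan(56.9°) = 1.53
Z_in = Z_0·(Z_L + jZ_0·tanβl)/(Z_0 + jZ_L·tanβl)
     = 50·(155 + j224)/(-175 + j238)

Z_in ≈ 14.9 − j43.6 Ω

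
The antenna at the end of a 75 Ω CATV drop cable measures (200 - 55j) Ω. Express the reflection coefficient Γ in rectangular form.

Γ ≈ 0.476 − j0.105

Γ = (Z_L − Z_0)/(Z_L + Z_0) = (125 − j55)/(275 − j55)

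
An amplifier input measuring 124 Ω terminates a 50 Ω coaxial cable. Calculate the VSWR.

For a purely resistive load, VSWR = R_L/Z_0 or Z_0/R_L (whichever > 1) = 124/50

VSWR ≈ 2.48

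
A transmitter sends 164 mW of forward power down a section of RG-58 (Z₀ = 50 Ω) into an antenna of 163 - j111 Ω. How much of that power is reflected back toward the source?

P_reflected ≈ 71.3 mW

|Γ| = |(113 − j111)/(213 − j111)| = 0.659
|Γ|² = 0.435
P_refl = |Γ|²·P_inc = 71.3 mW, P_del = (1 − |Γ|²)·P_inc = 92.7 mW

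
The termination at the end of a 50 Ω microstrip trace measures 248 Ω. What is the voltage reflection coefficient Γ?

Γ = (Z_L − Z_0)/(Z_L + Z_0) = (248 − 50)/(248 + 50) = 198/298

Γ = 0.664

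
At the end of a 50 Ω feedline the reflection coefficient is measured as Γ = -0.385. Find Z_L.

Z_L ≈ 22.2 Ω

Z_L = Z_0·(1 + Γ)/(1 − Γ) = 50·(0.615)/(1.39)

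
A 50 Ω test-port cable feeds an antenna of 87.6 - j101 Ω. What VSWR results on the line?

VSWR ≈ 4.43

Γ = (Z_L − Z_0)/(Z_L + Z_0) = (37.6 − j101)/(137.6 − j101)
|Γ| = 108/171 = 0.631
VSWR = (1 + |Γ|)/(1 − |Γ|) = 1.63/0.369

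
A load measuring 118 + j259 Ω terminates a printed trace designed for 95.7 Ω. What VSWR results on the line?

Γ = (Z_L − Z_0)/(Z_L + Z_0) = (22.3 + j259)/(213.7 + j259)
|Γ| = 260/336 = 0.774
VSWR = (1 + |Γ|)/(1 − |Γ|) = 1.77/0.226

VSWR ≈ 7.86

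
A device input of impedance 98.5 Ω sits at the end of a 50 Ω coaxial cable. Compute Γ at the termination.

Γ = (Z_L − Z_0)/(Z_L + Z_0) = (98.5 − 50)/(98.5 + 50) = 48.5/148.5

Γ = 0.327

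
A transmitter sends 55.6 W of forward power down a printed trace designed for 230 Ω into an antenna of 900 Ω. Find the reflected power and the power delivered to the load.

Γ = (900 − 230)/(900 + 230) = 0.593
|Γ|² = 0.352
P_refl = |Γ|²·P_inc = 19.5 W, P_del = (1 − |Γ|²)·P_inc = 36.1 W

P_reflected ≈ 19.5 W; P_delivered ≈ 36.1 W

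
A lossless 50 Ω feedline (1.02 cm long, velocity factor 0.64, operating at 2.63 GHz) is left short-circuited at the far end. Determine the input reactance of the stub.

λ = v/f = 0.64·c / 2.63 GHz = 0.073 m
βl = 2π·l/λ = 2π × 0.14 = 50.3°
tan(βl) = 1.2
For a short-circuited stub, Z_in = jZ_0·tan(βl)

X_in ≈ 60.2 Ω (inductive)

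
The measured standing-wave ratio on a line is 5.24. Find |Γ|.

|Γ| ≈ 0.679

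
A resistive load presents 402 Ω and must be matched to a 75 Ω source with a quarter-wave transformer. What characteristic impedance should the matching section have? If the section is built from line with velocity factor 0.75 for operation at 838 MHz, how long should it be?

Z_qwt = √(Z_0·R_L) = √(75 × 402) = √30150
λ = 0.75·c/f = 0.268 m, so l = λ/4 = 0.0671 m

Z_qwt ≈ 174 Ω; length ≈ 6.71 cm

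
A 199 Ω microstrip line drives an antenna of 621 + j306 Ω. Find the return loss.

Γ = (422 + j306)/(820 + j306), |Γ| = 0.596
RL = −20·log₁₀|Γ| = −20·log₁₀(0.596)

RL ≈ 4.5 dB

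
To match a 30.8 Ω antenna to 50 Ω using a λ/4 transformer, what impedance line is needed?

Z_qwt ≈ 39.2 Ω

Z_qwt = √(Z_0·R_L) = √(50 × 30.8) = √1540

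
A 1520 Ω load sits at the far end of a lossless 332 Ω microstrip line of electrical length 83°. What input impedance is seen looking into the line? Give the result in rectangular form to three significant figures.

Z_in ≈ 73.6 − j38.8 Ω

tan(βl) = tan(83°) = 8.14
Z_in = Z_0·(Z_L + jZ_0·tanβl)/(Z_0 + jZ_L·tanβl)
     = 332·(1520 + j2700)/(332 + j12400)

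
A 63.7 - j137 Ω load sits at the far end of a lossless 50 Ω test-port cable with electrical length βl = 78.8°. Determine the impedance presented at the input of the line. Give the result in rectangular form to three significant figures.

Z_in ≈ 6.46 + j4.99 Ω

tan(βl) = tan(78.8°) = 5.05
Z_in = Z_0·(Z_L + jZ_0·tanβl)/(Z_0 + jZ_L·tanβl)
     = 50·(63.7 + j116)/(742 + j322)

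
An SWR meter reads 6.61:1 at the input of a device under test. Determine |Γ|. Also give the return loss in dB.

|Γ| = (S − 1)/(S + 1) = (6.61 − 1)/(6.61 + 1) = 5.61/7.61
RL = −20·log₁₀|Γ| = −20·log₁₀(0.737)

|Γ| ≈ 0.737; return loss ≈ 2.65 dB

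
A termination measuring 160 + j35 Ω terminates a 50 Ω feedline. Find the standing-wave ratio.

VSWR ≈ 3.37

Γ = (Z_L − Z_0)/(Z_L + Z_0) = (110 + j35)/(210 + j35)
|Γ| = 115/213 = 0.542
VSWR = (1 + |Γ|)/(1 − |Γ|) = 1.54/0.458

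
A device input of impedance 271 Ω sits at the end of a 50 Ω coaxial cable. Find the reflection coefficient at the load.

Γ = 0.688

Γ = (Z_L − Z_0)/(Z_L + Z_0) = (271 − 50)/(271 + 50) = 221/321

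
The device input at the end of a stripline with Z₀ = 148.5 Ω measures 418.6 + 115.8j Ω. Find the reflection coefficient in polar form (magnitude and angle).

Γ ≈ 0.508 ∠ 11.7°

Γ = (Z_L − Z_0)/(Z_L + Z_0) = (270.1 + j115.8)/(567.1 + j115.8)
|Γ| = 294/579 = 0.508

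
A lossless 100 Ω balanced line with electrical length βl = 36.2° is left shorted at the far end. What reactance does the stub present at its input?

X_in ≈ 73.2 Ω (inductive)

tan(βl) = 0.732
For a shorted stub, Z_in = jZ_0·tan(βl)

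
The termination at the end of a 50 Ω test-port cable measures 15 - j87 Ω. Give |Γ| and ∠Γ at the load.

Γ ≈ 0.864 ∠ -58.7°

Γ = (Z_L − Z_0)/(Z_L + Z_0) = (-35 − j87)/(65 − j87)
|Γ| = 93.8/109 = 0.864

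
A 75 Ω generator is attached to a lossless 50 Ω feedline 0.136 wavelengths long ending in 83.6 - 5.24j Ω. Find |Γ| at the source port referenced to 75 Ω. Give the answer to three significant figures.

|Γ| ≈ 0.356

βl = 2π × 0.136 = 49°
tan(βl) = 1.15
Z_in = Z_0·(Z_L + jZ_0·tanβl)/(Z_0 + jZ_L·tanβl) = 39.2 − j20.6 Ω
Γ_s = (Z_in − Z_s)/(Z_in + Z_s) = (-35.8 − j20.6)/(114 − j20.6), |Γ_s| = 0.356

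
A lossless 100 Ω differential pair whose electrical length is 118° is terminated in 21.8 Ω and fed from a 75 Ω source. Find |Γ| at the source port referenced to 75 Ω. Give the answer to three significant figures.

tan(βl) = -1.88
Z_in = Z_0·(Z_L + jZ_0·tanβl)/(Z_0 + jZ_L·tanβl) = 84.7 − j153 Ω
Γ_s = (Z_in − Z_s)/(Z_in + Z_s) = (9.68 − j153)/(160 − j153), |Γ_s| = 0.694

|Γ| ≈ 0.694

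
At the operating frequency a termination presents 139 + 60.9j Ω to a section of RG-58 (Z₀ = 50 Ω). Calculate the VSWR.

Γ = (Z_L − Z_0)/(Z_L + Z_0) = (89 + j60.9)/(189 + j60.9)
|Γ| = 108/199 = 0.543
VSWR = (1 + |Γ|)/(1 − |Γ|) = 1.54/0.457

VSWR ≈ 3.38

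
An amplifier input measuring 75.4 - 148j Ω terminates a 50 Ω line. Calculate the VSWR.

Γ = (Z_L − Z_0)/(Z_L + Z_0) = (25.4 − j148)/(125.4 − j148)
|Γ| = 150/194 = 0.774
VSWR = (1 + |Γ|)/(1 − |Γ|) = 1.77/0.226

VSWR ≈ 7.85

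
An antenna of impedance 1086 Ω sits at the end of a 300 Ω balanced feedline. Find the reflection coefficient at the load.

Γ = 0.567

Γ = (Z_L − Z_0)/(Z_L + Z_0) = (1086 − 300)/(1086 + 300) = 786/1386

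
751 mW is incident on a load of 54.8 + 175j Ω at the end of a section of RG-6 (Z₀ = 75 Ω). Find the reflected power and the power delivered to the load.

P_reflected ≈ 491 mW; P_delivered ≈ 260 mW

|Γ| = |(-20.2 + j175)/(129.8 + j175)| = 0.809
|Γ|² = 0.654
P_refl = |Γ|²·P_inc = 491 mW, P_del = (1 − |Γ|²)·P_inc = 260 mW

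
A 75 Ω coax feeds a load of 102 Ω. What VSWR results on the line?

VSWR ≈ 1.36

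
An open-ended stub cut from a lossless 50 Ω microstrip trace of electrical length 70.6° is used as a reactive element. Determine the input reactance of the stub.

X_in ≈ -17.6 Ω (capacitive)

tan(βl) = 2.84
For an open-ended stub, Z_in = −jZ_0·cot(βl) = −jZ_0/tan(βl)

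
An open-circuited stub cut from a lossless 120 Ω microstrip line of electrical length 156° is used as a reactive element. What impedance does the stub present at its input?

Z_in ≈ +j270 Ω

tan(βl) = -0.445
For an open-circuited stub, Z_in = −jZ_0·cot(βl) = −jZ_0/tan(βl)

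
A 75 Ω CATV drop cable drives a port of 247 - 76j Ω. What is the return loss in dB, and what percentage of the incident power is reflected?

Γ = (172 − j76)/(322 − j76), |Γ| = 0.568
RL = −20·log₁₀(0.568) = 4.91 dB
P_refl/P_inc = |Γ|² = 0.323

RL ≈ 4.91 dB; 32.3% of incident power reflected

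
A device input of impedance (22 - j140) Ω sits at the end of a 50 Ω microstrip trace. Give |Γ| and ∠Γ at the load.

Γ ≈ 0.907 ∠ -38.5°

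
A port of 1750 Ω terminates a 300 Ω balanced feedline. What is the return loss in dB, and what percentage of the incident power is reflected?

RL ≈ 3.01 dB; 50% of incident power reflected

Γ = (1750 − 300)/(1750 + 300) = 0.707
RL = −20·log₁₀(0.707) = 3.01 dB
P_refl/P_inc = |Γ|² = 0.5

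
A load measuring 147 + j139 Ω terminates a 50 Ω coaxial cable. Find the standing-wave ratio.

VSWR ≈ 5.73

Γ = (Z_L − Z_0)/(Z_L + Z_0) = (97 + j139)/(197 + j139)
|Γ| = 169/241 = 0.703
VSWR = (1 + |Γ|)/(1 − |Γ|) = 1.7/0.297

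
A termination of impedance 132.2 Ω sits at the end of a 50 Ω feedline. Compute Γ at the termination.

Γ = (Z_L − Z_0)/(Z_L + Z_0) = (132.2 − 50)/(132.2 + 50) = 82.2/182.2

Γ = 0.451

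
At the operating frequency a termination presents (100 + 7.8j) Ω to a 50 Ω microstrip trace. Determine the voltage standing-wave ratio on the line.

VSWR ≈ 2.02

Γ = (Z_L − Z_0)/(Z_L + Z_0) = (50 + j7.8)/(150 + j7.8)
|Γ| = 50.6/150 = 0.337
VSWR = (1 + |Γ|)/(1 − |Γ|) = 1.34/0.663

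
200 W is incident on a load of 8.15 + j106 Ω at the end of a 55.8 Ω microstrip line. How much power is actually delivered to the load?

P_delivered ≈ 23.7 W

|Γ| = |(-47.65 + j106)/(63.95 + j106)| = 0.939
|Γ|² = 0.881
P_refl = |Γ|²·P_inc = 176 W, P_del = (1 − |Γ|²)·P_inc = 23.7 W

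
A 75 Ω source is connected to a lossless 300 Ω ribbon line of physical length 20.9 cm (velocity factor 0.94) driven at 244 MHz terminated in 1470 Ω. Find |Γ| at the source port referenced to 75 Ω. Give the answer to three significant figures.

|Γ| ≈ 0.664

λ = v/f = 0.94·c / 244 MHz = 1.16 m
βl = 2π·l/λ = 2π × 0.181 = 65.1°
tan(βl) = 2.15
Z_in = Z_0·(Z_L + jZ_0·tanβl)/(Z_0 + jZ_L·tanβl) = 73.8 − j132 Ω
Γ_s = (Z_in − Z_s)/(Z_in + Z_s) = (-1.25 − j132)/(149 − j132), |Γ_s| = 0.664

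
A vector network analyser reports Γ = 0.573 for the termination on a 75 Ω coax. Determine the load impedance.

Z_L = Z_0·(1 + Γ)/(1 − Γ) = 75·(1.57)/(0.427)

Z_L ≈ 276 Ω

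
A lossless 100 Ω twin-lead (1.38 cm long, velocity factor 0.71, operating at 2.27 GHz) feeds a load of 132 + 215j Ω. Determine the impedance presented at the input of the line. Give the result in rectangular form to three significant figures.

Z_in ≈ 56.2 − j135 Ω

λ = v/f = 0.71·c / 2.27 GHz = 0.0938 m
βl = 2π·l/λ = 2π × 0.147 = 52.9°
tan(βl) = tan(52.9°) = 1.32
Z_in = Z_0·(Z_L + jZ_0·tanβl)/(Z_0 + jZ_L·tanβl)
     = 100·(132 + j347)/(-185 + j175)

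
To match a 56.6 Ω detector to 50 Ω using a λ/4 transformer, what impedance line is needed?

Z_qwt = √(Z_0·R_L) = √(50 × 56.6) = √2830

Z_qwt ≈ 53.2 Ω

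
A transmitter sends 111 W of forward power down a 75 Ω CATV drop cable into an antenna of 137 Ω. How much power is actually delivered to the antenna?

Γ = (137 − 75)/(137 + 75) = 0.292
|Γ|² = 0.0855
P_refl = |Γ|²·P_inc = 9.49 W, P_del = (1 − |Γ|²)·P_inc = 102 W

P_delivered ≈ 102 W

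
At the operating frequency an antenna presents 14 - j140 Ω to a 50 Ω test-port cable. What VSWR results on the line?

VSWR ≈ 31.8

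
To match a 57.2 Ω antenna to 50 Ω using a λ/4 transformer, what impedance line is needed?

Z_qwt ≈ 53.5 Ω

Z_qwt = √(Z_0·R_L) = √(50 × 57.2) = √2860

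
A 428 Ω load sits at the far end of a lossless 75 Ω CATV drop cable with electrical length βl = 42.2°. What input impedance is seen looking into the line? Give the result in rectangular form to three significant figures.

Z_in ≈ 28.1 − j77.3 Ω

tan(βl) = tan(42.2°) = 0.907
Z_in = Z_0·(Z_L + jZ_0·tanβl)/(Z_0 + jZ_L·tanβl)
     = 75·(428 + j68)/(75 + j388)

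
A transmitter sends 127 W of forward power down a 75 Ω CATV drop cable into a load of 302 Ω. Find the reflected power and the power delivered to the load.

P_reflected ≈ 46 W; P_delivered ≈ 81 W

Γ = (302 − 75)/(302 + 75) = 0.602
|Γ|² = 0.363
P_refl = |Γ|²·P_inc = 46 W, P_del = (1 − |Γ|²)·P_inc = 81 W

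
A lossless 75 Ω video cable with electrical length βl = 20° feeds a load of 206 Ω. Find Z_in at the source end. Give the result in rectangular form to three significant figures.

tan(βl) = tan(20°) = 0.364
Z_in = Z_0·(Z_L + jZ_0·tanβl)/(Z_0 + jZ_L·tanβl)
     = 75·(206 + j27.3)/(75 + j75)

Z_in ≈ 117 − j89.3 Ω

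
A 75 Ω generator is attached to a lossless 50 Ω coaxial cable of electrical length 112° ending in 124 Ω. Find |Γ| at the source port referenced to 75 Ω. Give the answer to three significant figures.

tan(βl) = -2.48
Z_in = Z_0·(Z_L + jZ_0·tanβl)/(Z_0 + jZ_L·tanβl) = 22.8 + j16.5 Ω
Γ_s = (Z_in − Z_s)/(Z_in + Z_s) = (-52.2 + j16.5)/(97.8 + j16.5), |Γ_s| = 0.551

|Γ| ≈ 0.551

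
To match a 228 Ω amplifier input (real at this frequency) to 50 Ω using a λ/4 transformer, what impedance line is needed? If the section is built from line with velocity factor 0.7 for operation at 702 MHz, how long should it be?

Z_qwt ≈ 107 Ω; length ≈ 7.48 cm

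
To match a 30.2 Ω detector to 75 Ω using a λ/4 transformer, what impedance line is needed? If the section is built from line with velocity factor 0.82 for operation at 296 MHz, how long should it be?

Z_qwt = √(Z_0·R_L) = √(75 × 30.2) = √2265
λ = 0.82·c/f = 0.831 m, so l = λ/4 = 0.208 m

Z_qwt ≈ 47.6 Ω; length ≈ 20.8 cm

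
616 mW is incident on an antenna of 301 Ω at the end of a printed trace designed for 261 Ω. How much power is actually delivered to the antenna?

P_delivered ≈ 613 mW

Γ = (301 − 261)/(301 + 261) = 0.0712
|Γ|² = 0.00507
P_refl = |Γ|²·P_inc = 3.12 mW, P_del = (1 − |Γ|²)·P_inc = 613 mW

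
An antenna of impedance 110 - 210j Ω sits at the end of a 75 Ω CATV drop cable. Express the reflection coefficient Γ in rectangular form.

Γ = (Z_L − Z_0)/(Z_L + Z_0) = (35 − j210)/(185 − j210)

Γ ≈ 0.646 − j0.402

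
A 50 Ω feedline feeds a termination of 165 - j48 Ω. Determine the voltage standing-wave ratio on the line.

VSWR ≈ 3.6

Γ = (Z_L − Z_0)/(Z_L + Z_0) = (115 − j48)/(215 − j48)
|Γ| = 125/220 = 0.566
VSWR = (1 + |Γ|)/(1 − |Γ|) = 1.57/0.434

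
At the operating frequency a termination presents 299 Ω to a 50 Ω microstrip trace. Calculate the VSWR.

Γ = (299 − 50)/(299 + 50) = 0.713
VSWR = (1 + 0.713)/(1 − 0.713)

VSWR ≈ 5.98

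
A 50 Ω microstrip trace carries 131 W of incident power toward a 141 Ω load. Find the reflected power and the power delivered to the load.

P_reflected ≈ 29.7 W; P_delivered ≈ 101 W

Γ = (141 − 50)/(141 + 50) = 0.476
|Γ|² = 0.227
P_refl = |Γ|²·P_inc = 29.7 W, P_del = (1 − |Γ|²)·P_inc = 101 W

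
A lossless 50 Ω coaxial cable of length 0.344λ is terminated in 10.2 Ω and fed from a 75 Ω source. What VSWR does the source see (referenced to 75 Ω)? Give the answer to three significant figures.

VSWR ≈ 4.57

βl = 2π × 0.344 = 124°
tan(βl) = -1.49
Z_in = Z_0·(Z_L + jZ_0·tanβl)/(Z_0 + jZ_L·tanβl) = 30.1 − j65.4 Ω
Γ_s = (Z_in − Z_s)/(Z_in + Z_s) = (-44.9 − j65.4)/(105 − j65.4), |Γ_s| = 0.641
VSWR = (1 + |Γ_s|)/(1 − |Γ_s|)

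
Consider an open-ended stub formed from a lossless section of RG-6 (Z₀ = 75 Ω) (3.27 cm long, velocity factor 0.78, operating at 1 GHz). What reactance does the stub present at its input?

X_in ≈ -62.2 Ω (capacitive)

λ = v/f = 0.78·c / 1 GHz = 0.234 m
βl = 2π·l/λ = 2π × 0.14 = 50.3°
tan(βl) = 1.2
For an open-ended stub, Z_in = −jZ_0·cot(βl) = −jZ_0/tan(βl)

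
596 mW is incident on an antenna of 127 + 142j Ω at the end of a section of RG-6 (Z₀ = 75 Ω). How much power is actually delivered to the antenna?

P_delivered ≈ 372 mW

|Γ| = |(52 + j142)/(202 + j142)| = 0.612
|Γ|² = 0.375
P_refl = |Γ|²·P_inc = 224 mW, P_del = (1 − |Γ|²)·P_inc = 372 mW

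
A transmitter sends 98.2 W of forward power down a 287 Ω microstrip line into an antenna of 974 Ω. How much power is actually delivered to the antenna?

Γ = (974 − 287)/(974 + 287) = 0.545
|Γ|² = 0.297
P_refl = |Γ|²·P_inc = 29.1 W, P_del = (1 − |Γ|²)·P_inc = 69.1 W

P_delivered ≈ 69.1 W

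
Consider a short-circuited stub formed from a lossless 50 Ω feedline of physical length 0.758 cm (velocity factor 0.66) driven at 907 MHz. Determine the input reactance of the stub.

λ = v/f = 0.66·c / 907 MHz = 0.218 m
βl = 2π·l/λ = 2π × 0.0347 = 12.5°
tan(βl) = 0.222
For a short-circuited stub, Z_in = jZ_0·tan(βl)

X_in ≈ 11.1 Ω (inductive)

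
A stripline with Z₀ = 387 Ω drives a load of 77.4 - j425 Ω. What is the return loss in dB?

Γ = (-309.6 − j425)/(464.4 − j425), |Γ| = 0.835
RL = −20·log₁₀|Γ| = −20·log₁₀(0.835)

RL ≈ 1.56 dB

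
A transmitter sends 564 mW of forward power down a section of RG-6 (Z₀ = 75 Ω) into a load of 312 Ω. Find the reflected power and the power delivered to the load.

Γ = (312 − 75)/(312 + 75) = 0.612
|Γ|² = 0.375
P_refl = |Γ|²·P_inc = 212 mW, P_del = (1 − |Γ|²)·P_inc = 352 mW

P_reflected ≈ 212 mW; P_delivered ≈ 352 mW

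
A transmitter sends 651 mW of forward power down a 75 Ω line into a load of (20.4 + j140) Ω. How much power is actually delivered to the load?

P_delivered ≈ 139 mW

|Γ| = |(-54.6 + j140)/(95.4 + j140)| = 0.887
|Γ|² = 0.787
P_refl = |Γ|²·P_inc = 512 mW, P_del = (1 − |Γ|²)·P_inc = 139 mW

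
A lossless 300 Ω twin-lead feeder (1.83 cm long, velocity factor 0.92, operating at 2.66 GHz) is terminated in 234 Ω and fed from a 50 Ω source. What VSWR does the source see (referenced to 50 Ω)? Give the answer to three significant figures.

VSWR ≈ 7.1

λ = v/f = 0.92·c / 2.66 GHz = 0.104 m
βl = 2π·l/λ = 2π × 0.176 = 63.5°
tan(βl) = 2.01
Z_in = Z_0·(Z_L + jZ_0·tanβl)/(Z_0 + jZ_L·tanβl) = 341 + j68.4 Ω
Γ_s = (Z_in − Z_s)/(Z_in + Z_s) = (291 + j68.4)/(391 + j68.4), |Γ_s| = 0.753
VSWR = (1 + |Γ_s|)/(1 − |Γ_s|)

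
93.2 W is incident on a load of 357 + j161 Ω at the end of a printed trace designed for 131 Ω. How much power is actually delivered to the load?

P_delivered ≈ 66 W

|Γ| = |(226 + j161)/(488 + j161)| = 0.54
|Γ|² = 0.292
P_refl = |Γ|²·P_inc = 27.2 W, P_del = (1 − |Γ|²)·P_inc = 66 W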